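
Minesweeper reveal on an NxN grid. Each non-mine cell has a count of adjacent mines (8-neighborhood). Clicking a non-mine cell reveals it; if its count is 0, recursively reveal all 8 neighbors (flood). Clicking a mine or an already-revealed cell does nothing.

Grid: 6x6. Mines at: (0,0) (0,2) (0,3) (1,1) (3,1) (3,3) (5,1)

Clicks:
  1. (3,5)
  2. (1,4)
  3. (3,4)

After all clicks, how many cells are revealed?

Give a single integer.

Click 1 (3,5) count=0: revealed 16 new [(0,4) (0,5) (1,4) (1,5) (2,4) (2,5) (3,4) (3,5) (4,2) (4,3) (4,4) (4,5) (5,2) (5,3) (5,4) (5,5)] -> total=16
Click 2 (1,4) count=1: revealed 0 new [(none)] -> total=16
Click 3 (3,4) count=1: revealed 0 new [(none)] -> total=16

Answer: 16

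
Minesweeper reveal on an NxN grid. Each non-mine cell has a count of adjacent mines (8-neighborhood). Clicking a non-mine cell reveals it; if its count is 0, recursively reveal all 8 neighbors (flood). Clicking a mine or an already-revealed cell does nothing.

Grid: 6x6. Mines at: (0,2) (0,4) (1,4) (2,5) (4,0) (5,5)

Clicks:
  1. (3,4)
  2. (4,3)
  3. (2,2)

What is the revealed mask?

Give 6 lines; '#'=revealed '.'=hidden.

Answer: ##....
####..
#####.
#####.
.####.
.####.

Derivation:
Click 1 (3,4) count=1: revealed 1 new [(3,4)] -> total=1
Click 2 (4,3) count=0: revealed 23 new [(0,0) (0,1) (1,0) (1,1) (1,2) (1,3) (2,0) (2,1) (2,2) (2,3) (2,4) (3,0) (3,1) (3,2) (3,3) (4,1) (4,2) (4,3) (4,4) (5,1) (5,2) (5,3) (5,4)] -> total=24
Click 3 (2,2) count=0: revealed 0 new [(none)] -> total=24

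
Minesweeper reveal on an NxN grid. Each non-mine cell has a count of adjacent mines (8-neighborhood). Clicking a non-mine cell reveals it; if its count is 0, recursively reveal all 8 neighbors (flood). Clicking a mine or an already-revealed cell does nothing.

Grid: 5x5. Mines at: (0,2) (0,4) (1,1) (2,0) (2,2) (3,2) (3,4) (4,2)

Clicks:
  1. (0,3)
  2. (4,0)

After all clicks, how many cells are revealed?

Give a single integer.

Click 1 (0,3) count=2: revealed 1 new [(0,3)] -> total=1
Click 2 (4,0) count=0: revealed 4 new [(3,0) (3,1) (4,0) (4,1)] -> total=5

Answer: 5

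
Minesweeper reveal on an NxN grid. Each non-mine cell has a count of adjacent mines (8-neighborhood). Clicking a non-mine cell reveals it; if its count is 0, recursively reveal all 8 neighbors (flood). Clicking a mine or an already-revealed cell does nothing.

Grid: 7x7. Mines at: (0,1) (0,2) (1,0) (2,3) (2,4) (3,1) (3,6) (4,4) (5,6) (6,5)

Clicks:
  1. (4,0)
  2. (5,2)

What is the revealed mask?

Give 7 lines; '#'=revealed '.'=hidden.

Click 1 (4,0) count=1: revealed 1 new [(4,0)] -> total=1
Click 2 (5,2) count=0: revealed 13 new [(4,1) (4,2) (4,3) (5,0) (5,1) (5,2) (5,3) (5,4) (6,0) (6,1) (6,2) (6,3) (6,4)] -> total=14

Answer: .......
.......
.......
.......
####...
#####..
#####..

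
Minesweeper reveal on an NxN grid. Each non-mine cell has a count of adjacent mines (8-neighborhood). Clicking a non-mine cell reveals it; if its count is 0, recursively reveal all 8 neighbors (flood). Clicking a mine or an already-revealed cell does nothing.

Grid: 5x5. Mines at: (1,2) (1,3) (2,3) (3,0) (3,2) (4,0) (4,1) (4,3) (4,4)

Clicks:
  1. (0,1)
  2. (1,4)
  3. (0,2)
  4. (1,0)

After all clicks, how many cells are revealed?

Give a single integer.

Answer: 8

Derivation:
Click 1 (0,1) count=1: revealed 1 new [(0,1)] -> total=1
Click 2 (1,4) count=2: revealed 1 new [(1,4)] -> total=2
Click 3 (0,2) count=2: revealed 1 new [(0,2)] -> total=3
Click 4 (1,0) count=0: revealed 5 new [(0,0) (1,0) (1,1) (2,0) (2,1)] -> total=8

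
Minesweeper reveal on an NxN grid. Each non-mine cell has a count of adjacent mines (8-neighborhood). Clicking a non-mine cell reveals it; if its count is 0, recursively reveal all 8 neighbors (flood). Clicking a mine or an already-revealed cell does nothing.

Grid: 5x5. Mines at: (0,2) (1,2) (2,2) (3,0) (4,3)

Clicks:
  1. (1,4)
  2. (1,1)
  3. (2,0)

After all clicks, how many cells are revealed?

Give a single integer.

Click 1 (1,4) count=0: revealed 8 new [(0,3) (0,4) (1,3) (1,4) (2,3) (2,4) (3,3) (3,4)] -> total=8
Click 2 (1,1) count=3: revealed 1 new [(1,1)] -> total=9
Click 3 (2,0) count=1: revealed 1 new [(2,0)] -> total=10

Answer: 10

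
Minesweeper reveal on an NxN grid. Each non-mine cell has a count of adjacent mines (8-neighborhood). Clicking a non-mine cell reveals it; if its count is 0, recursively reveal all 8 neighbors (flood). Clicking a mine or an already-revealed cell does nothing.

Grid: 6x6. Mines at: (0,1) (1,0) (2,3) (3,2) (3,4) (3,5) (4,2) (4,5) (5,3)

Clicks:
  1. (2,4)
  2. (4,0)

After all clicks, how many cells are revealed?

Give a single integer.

Click 1 (2,4) count=3: revealed 1 new [(2,4)] -> total=1
Click 2 (4,0) count=0: revealed 8 new [(2,0) (2,1) (3,0) (3,1) (4,0) (4,1) (5,0) (5,1)] -> total=9

Answer: 9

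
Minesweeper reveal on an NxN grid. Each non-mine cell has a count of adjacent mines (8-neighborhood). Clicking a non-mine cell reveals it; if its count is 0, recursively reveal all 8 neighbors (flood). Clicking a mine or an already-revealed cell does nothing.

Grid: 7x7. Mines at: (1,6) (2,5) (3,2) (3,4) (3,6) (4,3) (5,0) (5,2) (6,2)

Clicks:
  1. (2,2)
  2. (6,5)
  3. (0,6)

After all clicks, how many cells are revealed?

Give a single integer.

Click 1 (2,2) count=1: revealed 1 new [(2,2)] -> total=1
Click 2 (6,5) count=0: revealed 11 new [(4,4) (4,5) (4,6) (5,3) (5,4) (5,5) (5,6) (6,3) (6,4) (6,5) (6,6)] -> total=12
Click 3 (0,6) count=1: revealed 1 new [(0,6)] -> total=13

Answer: 13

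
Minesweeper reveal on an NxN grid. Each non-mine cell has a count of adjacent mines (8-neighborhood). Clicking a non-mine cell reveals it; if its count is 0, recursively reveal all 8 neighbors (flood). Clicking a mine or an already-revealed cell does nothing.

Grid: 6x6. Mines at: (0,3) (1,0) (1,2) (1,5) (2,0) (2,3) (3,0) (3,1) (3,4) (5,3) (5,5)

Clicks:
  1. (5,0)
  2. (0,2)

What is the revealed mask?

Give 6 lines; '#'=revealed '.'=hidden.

Click 1 (5,0) count=0: revealed 6 new [(4,0) (4,1) (4,2) (5,0) (5,1) (5,2)] -> total=6
Click 2 (0,2) count=2: revealed 1 new [(0,2)] -> total=7

Answer: ..#...
......
......
......
###...
###...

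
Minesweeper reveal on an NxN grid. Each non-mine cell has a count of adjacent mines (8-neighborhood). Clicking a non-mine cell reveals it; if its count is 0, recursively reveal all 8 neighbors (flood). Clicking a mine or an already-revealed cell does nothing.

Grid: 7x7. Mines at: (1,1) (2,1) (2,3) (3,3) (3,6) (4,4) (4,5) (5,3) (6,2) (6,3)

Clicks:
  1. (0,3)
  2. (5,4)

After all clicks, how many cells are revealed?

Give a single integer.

Click 1 (0,3) count=0: revealed 13 new [(0,2) (0,3) (0,4) (0,5) (0,6) (1,2) (1,3) (1,4) (1,5) (1,6) (2,4) (2,5) (2,6)] -> total=13
Click 2 (5,4) count=4: revealed 1 new [(5,4)] -> total=14

Answer: 14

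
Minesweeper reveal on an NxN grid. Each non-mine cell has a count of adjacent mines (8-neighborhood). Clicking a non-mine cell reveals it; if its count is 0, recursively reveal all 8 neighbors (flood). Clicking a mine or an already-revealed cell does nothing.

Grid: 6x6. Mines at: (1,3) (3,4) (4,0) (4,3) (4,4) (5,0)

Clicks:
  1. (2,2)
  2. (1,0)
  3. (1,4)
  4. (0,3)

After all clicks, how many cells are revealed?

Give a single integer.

Click 1 (2,2) count=1: revealed 1 new [(2,2)] -> total=1
Click 2 (1,0) count=0: revealed 11 new [(0,0) (0,1) (0,2) (1,0) (1,1) (1,2) (2,0) (2,1) (3,0) (3,1) (3,2)] -> total=12
Click 3 (1,4) count=1: revealed 1 new [(1,4)] -> total=13
Click 4 (0,3) count=1: revealed 1 new [(0,3)] -> total=14

Answer: 14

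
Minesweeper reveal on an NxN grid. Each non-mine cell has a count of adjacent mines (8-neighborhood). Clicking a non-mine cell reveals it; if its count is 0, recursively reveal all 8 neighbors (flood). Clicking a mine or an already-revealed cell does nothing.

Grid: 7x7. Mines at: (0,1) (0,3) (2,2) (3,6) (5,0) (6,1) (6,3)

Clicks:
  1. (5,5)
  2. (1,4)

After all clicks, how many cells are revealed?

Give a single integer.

Answer: 31

Derivation:
Click 1 (5,5) count=0: revealed 31 new [(0,4) (0,5) (0,6) (1,3) (1,4) (1,5) (1,6) (2,3) (2,4) (2,5) (2,6) (3,1) (3,2) (3,3) (3,4) (3,5) (4,1) (4,2) (4,3) (4,4) (4,5) (4,6) (5,1) (5,2) (5,3) (5,4) (5,5) (5,6) (6,4) (6,5) (6,6)] -> total=31
Click 2 (1,4) count=1: revealed 0 new [(none)] -> total=31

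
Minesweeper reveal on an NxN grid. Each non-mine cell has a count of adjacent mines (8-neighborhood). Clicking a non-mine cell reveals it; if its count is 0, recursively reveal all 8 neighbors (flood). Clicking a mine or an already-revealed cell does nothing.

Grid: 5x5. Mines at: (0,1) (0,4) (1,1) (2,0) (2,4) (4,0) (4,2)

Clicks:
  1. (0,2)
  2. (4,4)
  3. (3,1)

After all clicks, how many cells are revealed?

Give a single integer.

Answer: 6

Derivation:
Click 1 (0,2) count=2: revealed 1 new [(0,2)] -> total=1
Click 2 (4,4) count=0: revealed 4 new [(3,3) (3,4) (4,3) (4,4)] -> total=5
Click 3 (3,1) count=3: revealed 1 new [(3,1)] -> total=6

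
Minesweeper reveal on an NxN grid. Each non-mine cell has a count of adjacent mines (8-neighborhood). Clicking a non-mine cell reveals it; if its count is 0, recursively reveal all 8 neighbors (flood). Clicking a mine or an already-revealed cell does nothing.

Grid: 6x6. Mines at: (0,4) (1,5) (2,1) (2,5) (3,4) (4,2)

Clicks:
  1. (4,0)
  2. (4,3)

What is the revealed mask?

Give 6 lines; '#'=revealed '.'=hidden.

Click 1 (4,0) count=0: revealed 6 new [(3,0) (3,1) (4,0) (4,1) (5,0) (5,1)] -> total=6
Click 2 (4,3) count=2: revealed 1 new [(4,3)] -> total=7

Answer: ......
......
......
##....
##.#..
##....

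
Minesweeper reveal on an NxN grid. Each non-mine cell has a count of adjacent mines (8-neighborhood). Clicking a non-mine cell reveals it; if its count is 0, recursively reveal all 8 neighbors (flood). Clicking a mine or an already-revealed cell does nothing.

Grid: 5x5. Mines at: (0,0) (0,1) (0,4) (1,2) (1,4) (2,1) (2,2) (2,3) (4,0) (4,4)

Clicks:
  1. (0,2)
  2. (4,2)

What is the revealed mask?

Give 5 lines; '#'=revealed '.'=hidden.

Answer: ..#..
.....
.....
.###.
.###.

Derivation:
Click 1 (0,2) count=2: revealed 1 new [(0,2)] -> total=1
Click 2 (4,2) count=0: revealed 6 new [(3,1) (3,2) (3,3) (4,1) (4,2) (4,3)] -> total=7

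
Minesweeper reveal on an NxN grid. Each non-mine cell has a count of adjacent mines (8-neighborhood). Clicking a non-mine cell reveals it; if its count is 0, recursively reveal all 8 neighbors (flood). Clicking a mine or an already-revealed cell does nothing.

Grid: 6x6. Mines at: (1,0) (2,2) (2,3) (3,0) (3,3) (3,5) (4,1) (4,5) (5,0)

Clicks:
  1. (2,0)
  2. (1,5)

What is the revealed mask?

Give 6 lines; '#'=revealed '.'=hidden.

Click 1 (2,0) count=2: revealed 1 new [(2,0)] -> total=1
Click 2 (1,5) count=0: revealed 12 new [(0,1) (0,2) (0,3) (0,4) (0,5) (1,1) (1,2) (1,3) (1,4) (1,5) (2,4) (2,5)] -> total=13

Answer: .#####
.#####
#...##
......
......
......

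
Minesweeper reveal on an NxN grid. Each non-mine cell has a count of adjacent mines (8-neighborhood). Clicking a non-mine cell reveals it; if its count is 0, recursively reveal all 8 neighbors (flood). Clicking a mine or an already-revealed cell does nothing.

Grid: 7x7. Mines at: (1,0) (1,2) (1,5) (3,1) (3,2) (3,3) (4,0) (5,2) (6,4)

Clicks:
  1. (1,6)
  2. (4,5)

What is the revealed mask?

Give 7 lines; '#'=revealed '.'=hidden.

Click 1 (1,6) count=1: revealed 1 new [(1,6)] -> total=1
Click 2 (4,5) count=0: revealed 14 new [(2,4) (2,5) (2,6) (3,4) (3,5) (3,6) (4,4) (4,5) (4,6) (5,4) (5,5) (5,6) (6,5) (6,6)] -> total=15

Answer: .......
......#
....###
....###
....###
....###
.....##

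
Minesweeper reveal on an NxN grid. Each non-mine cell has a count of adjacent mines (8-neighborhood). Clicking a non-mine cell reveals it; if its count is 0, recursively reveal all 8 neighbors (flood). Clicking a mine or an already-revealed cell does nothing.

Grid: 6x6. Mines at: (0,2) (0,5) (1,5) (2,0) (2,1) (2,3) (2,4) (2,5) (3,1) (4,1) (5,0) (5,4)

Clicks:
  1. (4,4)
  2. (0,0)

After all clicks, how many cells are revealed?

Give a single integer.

Answer: 5

Derivation:
Click 1 (4,4) count=1: revealed 1 new [(4,4)] -> total=1
Click 2 (0,0) count=0: revealed 4 new [(0,0) (0,1) (1,0) (1,1)] -> total=5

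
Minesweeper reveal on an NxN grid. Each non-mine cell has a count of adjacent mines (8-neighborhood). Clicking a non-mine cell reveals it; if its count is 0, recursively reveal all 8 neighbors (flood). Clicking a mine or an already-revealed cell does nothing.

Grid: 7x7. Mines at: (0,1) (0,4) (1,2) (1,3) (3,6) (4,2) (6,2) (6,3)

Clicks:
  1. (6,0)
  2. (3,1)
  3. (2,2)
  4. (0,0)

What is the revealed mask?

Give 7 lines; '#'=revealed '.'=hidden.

Answer: #......
##.....
###....
##.....
##.....
##.....
##.....

Derivation:
Click 1 (6,0) count=0: revealed 12 new [(1,0) (1,1) (2,0) (2,1) (3,0) (3,1) (4,0) (4,1) (5,0) (5,1) (6,0) (6,1)] -> total=12
Click 2 (3,1) count=1: revealed 0 new [(none)] -> total=12
Click 3 (2,2) count=2: revealed 1 new [(2,2)] -> total=13
Click 4 (0,0) count=1: revealed 1 new [(0,0)] -> total=14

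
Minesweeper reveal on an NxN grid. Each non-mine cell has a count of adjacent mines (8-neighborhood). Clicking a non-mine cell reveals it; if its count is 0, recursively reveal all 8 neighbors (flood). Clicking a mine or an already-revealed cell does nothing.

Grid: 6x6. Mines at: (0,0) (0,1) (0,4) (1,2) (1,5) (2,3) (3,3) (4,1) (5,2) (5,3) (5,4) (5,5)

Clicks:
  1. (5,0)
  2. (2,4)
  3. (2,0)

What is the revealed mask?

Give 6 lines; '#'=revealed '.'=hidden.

Answer: ......
##....
##..#.
##....
......
#.....

Derivation:
Click 1 (5,0) count=1: revealed 1 new [(5,0)] -> total=1
Click 2 (2,4) count=3: revealed 1 new [(2,4)] -> total=2
Click 3 (2,0) count=0: revealed 6 new [(1,0) (1,1) (2,0) (2,1) (3,0) (3,1)] -> total=8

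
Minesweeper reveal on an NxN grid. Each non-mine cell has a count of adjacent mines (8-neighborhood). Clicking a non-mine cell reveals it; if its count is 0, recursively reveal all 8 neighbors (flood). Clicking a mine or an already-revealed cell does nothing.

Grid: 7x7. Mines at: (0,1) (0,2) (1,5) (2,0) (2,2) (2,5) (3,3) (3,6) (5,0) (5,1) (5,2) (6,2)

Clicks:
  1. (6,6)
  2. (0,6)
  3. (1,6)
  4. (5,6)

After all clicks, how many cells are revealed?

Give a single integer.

Answer: 14

Derivation:
Click 1 (6,6) count=0: revealed 12 new [(4,3) (4,4) (4,5) (4,6) (5,3) (5,4) (5,5) (5,6) (6,3) (6,4) (6,5) (6,6)] -> total=12
Click 2 (0,6) count=1: revealed 1 new [(0,6)] -> total=13
Click 3 (1,6) count=2: revealed 1 new [(1,6)] -> total=14
Click 4 (5,6) count=0: revealed 0 new [(none)] -> total=14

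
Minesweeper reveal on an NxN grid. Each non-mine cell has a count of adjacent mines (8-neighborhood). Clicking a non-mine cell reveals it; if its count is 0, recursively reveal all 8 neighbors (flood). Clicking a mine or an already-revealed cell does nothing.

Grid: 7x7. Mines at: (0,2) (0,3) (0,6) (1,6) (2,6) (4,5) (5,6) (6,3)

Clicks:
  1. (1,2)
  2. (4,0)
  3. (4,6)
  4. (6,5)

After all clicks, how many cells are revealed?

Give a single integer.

Click 1 (1,2) count=2: revealed 1 new [(1,2)] -> total=1
Click 2 (4,0) count=0: revealed 32 new [(0,0) (0,1) (1,0) (1,1) (1,3) (1,4) (1,5) (2,0) (2,1) (2,2) (2,3) (2,4) (2,5) (3,0) (3,1) (3,2) (3,3) (3,4) (3,5) (4,0) (4,1) (4,2) (4,3) (4,4) (5,0) (5,1) (5,2) (5,3) (5,4) (6,0) (6,1) (6,2)] -> total=33
Click 3 (4,6) count=2: revealed 1 new [(4,6)] -> total=34
Click 4 (6,5) count=1: revealed 1 new [(6,5)] -> total=35

Answer: 35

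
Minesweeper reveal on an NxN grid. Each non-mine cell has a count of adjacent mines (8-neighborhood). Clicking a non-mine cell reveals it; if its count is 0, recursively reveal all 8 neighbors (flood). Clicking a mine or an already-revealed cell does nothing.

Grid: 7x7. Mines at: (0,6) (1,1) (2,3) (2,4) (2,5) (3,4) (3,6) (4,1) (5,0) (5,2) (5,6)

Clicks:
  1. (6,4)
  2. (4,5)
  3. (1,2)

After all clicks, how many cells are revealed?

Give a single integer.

Answer: 10

Derivation:
Click 1 (6,4) count=0: revealed 9 new [(4,3) (4,4) (4,5) (5,3) (5,4) (5,5) (6,3) (6,4) (6,5)] -> total=9
Click 2 (4,5) count=3: revealed 0 new [(none)] -> total=9
Click 3 (1,2) count=2: revealed 1 new [(1,2)] -> total=10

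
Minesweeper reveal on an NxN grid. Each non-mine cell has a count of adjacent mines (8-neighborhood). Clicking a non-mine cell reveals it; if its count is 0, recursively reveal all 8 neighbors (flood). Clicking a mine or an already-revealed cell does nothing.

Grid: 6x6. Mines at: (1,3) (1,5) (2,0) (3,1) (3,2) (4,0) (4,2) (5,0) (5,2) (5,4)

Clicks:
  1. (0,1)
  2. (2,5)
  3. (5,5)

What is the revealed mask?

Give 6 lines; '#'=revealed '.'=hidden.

Click 1 (0,1) count=0: revealed 6 new [(0,0) (0,1) (0,2) (1,0) (1,1) (1,2)] -> total=6
Click 2 (2,5) count=1: revealed 1 new [(2,5)] -> total=7
Click 3 (5,5) count=1: revealed 1 new [(5,5)] -> total=8

Answer: ###...
###...
.....#
......
......
.....#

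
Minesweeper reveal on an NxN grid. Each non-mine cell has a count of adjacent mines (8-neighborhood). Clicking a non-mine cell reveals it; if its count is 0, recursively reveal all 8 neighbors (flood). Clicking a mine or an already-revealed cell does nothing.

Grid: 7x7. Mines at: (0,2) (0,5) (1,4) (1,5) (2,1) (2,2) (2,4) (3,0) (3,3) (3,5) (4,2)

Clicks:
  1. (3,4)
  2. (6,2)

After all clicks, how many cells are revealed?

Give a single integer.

Click 1 (3,4) count=3: revealed 1 new [(3,4)] -> total=1
Click 2 (6,2) count=0: revealed 20 new [(4,0) (4,1) (4,3) (4,4) (4,5) (4,6) (5,0) (5,1) (5,2) (5,3) (5,4) (5,5) (5,6) (6,0) (6,1) (6,2) (6,3) (6,4) (6,5) (6,6)] -> total=21

Answer: 21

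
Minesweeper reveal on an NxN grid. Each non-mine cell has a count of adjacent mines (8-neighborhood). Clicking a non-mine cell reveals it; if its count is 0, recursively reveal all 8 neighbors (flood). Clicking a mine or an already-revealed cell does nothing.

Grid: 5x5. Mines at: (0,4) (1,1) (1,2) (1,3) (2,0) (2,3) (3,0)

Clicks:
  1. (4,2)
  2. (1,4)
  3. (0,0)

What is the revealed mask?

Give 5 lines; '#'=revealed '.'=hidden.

Click 1 (4,2) count=0: revealed 8 new [(3,1) (3,2) (3,3) (3,4) (4,1) (4,2) (4,3) (4,4)] -> total=8
Click 2 (1,4) count=3: revealed 1 new [(1,4)] -> total=9
Click 3 (0,0) count=1: revealed 1 new [(0,0)] -> total=10

Answer: #....
....#
.....
.####
.####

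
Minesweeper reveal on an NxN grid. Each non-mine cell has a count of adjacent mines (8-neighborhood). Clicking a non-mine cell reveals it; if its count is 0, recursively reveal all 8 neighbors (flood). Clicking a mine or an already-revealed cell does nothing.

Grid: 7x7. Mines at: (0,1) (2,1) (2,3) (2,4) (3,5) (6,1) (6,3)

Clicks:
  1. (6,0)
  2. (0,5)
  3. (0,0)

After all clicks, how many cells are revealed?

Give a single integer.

Answer: 14

Derivation:
Click 1 (6,0) count=1: revealed 1 new [(6,0)] -> total=1
Click 2 (0,5) count=0: revealed 12 new [(0,2) (0,3) (0,4) (0,5) (0,6) (1,2) (1,3) (1,4) (1,5) (1,6) (2,5) (2,6)] -> total=13
Click 3 (0,0) count=1: revealed 1 new [(0,0)] -> total=14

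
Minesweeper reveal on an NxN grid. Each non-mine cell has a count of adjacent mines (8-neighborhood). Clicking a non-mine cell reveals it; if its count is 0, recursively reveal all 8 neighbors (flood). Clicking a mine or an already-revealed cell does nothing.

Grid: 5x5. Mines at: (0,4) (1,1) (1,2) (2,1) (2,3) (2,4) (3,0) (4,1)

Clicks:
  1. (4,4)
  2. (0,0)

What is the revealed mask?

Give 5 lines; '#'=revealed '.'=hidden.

Answer: #....
.....
.....
..###
..###

Derivation:
Click 1 (4,4) count=0: revealed 6 new [(3,2) (3,3) (3,4) (4,2) (4,3) (4,4)] -> total=6
Click 2 (0,0) count=1: revealed 1 new [(0,0)] -> total=7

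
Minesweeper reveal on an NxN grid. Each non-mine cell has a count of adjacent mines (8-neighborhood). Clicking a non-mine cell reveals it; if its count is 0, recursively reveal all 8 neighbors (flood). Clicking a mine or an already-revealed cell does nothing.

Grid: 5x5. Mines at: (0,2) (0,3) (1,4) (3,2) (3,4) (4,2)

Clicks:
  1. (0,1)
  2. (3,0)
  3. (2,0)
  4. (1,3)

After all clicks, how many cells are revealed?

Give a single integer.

Click 1 (0,1) count=1: revealed 1 new [(0,1)] -> total=1
Click 2 (3,0) count=0: revealed 9 new [(0,0) (1,0) (1,1) (2,0) (2,1) (3,0) (3,1) (4,0) (4,1)] -> total=10
Click 3 (2,0) count=0: revealed 0 new [(none)] -> total=10
Click 4 (1,3) count=3: revealed 1 new [(1,3)] -> total=11

Answer: 11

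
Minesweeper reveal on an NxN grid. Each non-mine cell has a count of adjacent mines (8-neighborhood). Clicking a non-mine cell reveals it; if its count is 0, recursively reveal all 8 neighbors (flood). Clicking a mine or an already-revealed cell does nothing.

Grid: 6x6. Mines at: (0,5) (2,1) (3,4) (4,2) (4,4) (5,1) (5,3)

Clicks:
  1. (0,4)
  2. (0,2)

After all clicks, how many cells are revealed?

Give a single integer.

Click 1 (0,4) count=1: revealed 1 new [(0,4)] -> total=1
Click 2 (0,2) count=0: revealed 12 new [(0,0) (0,1) (0,2) (0,3) (1,0) (1,1) (1,2) (1,3) (1,4) (2,2) (2,3) (2,4)] -> total=13

Answer: 13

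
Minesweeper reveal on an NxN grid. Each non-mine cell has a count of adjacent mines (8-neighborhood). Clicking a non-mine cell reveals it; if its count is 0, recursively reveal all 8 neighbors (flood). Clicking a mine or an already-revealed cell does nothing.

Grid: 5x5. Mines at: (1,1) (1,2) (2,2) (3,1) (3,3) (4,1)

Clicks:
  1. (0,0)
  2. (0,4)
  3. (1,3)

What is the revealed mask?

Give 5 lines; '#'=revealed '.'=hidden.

Answer: #..##
...##
...##
.....
.....

Derivation:
Click 1 (0,0) count=1: revealed 1 new [(0,0)] -> total=1
Click 2 (0,4) count=0: revealed 6 new [(0,3) (0,4) (1,3) (1,4) (2,3) (2,4)] -> total=7
Click 3 (1,3) count=2: revealed 0 new [(none)] -> total=7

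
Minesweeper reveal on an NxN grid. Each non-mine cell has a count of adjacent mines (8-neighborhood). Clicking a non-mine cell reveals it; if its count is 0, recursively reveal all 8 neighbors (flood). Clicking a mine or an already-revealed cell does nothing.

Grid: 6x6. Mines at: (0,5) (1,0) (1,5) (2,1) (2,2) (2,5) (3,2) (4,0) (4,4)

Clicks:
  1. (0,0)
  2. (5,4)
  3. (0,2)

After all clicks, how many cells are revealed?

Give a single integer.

Click 1 (0,0) count=1: revealed 1 new [(0,0)] -> total=1
Click 2 (5,4) count=1: revealed 1 new [(5,4)] -> total=2
Click 3 (0,2) count=0: revealed 8 new [(0,1) (0,2) (0,3) (0,4) (1,1) (1,2) (1,3) (1,4)] -> total=10

Answer: 10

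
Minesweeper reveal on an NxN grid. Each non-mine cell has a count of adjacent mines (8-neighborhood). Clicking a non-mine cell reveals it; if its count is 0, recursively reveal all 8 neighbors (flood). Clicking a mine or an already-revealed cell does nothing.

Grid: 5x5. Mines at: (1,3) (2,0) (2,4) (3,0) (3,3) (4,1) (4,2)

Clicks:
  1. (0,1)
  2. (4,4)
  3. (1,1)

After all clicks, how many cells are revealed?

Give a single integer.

Click 1 (0,1) count=0: revealed 6 new [(0,0) (0,1) (0,2) (1,0) (1,1) (1,2)] -> total=6
Click 2 (4,4) count=1: revealed 1 new [(4,4)] -> total=7
Click 3 (1,1) count=1: revealed 0 new [(none)] -> total=7

Answer: 7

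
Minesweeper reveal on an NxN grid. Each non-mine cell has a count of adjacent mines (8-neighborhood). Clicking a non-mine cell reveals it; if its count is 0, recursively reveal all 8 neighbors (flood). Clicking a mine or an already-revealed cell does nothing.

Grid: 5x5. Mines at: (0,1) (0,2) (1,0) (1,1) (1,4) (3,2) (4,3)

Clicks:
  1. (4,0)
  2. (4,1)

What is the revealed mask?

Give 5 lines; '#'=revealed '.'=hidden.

Answer: .....
.....
##...
##...
##...

Derivation:
Click 1 (4,0) count=0: revealed 6 new [(2,0) (2,1) (3,0) (3,1) (4,0) (4,1)] -> total=6
Click 2 (4,1) count=1: revealed 0 new [(none)] -> total=6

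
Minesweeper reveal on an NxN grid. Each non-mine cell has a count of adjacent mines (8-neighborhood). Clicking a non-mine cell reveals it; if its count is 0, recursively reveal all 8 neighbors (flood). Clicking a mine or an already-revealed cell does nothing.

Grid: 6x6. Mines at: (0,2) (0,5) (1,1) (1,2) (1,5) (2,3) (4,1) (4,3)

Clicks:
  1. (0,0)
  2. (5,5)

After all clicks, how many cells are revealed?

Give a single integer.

Answer: 9

Derivation:
Click 1 (0,0) count=1: revealed 1 new [(0,0)] -> total=1
Click 2 (5,5) count=0: revealed 8 new [(2,4) (2,5) (3,4) (3,5) (4,4) (4,5) (5,4) (5,5)] -> total=9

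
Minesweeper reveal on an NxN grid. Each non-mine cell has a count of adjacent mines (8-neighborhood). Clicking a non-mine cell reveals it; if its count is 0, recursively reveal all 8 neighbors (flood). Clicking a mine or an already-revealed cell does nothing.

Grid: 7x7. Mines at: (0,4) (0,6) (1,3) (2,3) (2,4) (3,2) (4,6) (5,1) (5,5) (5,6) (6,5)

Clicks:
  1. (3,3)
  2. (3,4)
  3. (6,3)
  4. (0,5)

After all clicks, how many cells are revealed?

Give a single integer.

Click 1 (3,3) count=3: revealed 1 new [(3,3)] -> total=1
Click 2 (3,4) count=2: revealed 1 new [(3,4)] -> total=2
Click 3 (6,3) count=0: revealed 9 new [(4,2) (4,3) (4,4) (5,2) (5,3) (5,4) (6,2) (6,3) (6,4)] -> total=11
Click 4 (0,5) count=2: revealed 1 new [(0,5)] -> total=12

Answer: 12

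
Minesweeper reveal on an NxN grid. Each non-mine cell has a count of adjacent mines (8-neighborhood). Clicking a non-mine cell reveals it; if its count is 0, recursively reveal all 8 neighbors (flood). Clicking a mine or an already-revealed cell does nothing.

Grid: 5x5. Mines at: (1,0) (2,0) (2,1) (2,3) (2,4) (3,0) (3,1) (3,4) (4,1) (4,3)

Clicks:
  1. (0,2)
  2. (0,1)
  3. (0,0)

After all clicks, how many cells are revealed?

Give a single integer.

Click 1 (0,2) count=0: revealed 8 new [(0,1) (0,2) (0,3) (0,4) (1,1) (1,2) (1,3) (1,4)] -> total=8
Click 2 (0,1) count=1: revealed 0 new [(none)] -> total=8
Click 3 (0,0) count=1: revealed 1 new [(0,0)] -> total=9

Answer: 9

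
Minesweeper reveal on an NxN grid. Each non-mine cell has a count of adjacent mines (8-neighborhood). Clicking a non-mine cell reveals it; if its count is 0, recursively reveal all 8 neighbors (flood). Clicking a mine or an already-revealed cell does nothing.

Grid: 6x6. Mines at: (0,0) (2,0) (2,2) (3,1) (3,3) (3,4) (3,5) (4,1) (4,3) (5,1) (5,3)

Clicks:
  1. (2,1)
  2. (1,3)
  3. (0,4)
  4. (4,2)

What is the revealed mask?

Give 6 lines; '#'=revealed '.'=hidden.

Answer: .#####
.#####
.#.###
......
..#...
......

Derivation:
Click 1 (2,1) count=3: revealed 1 new [(2,1)] -> total=1
Click 2 (1,3) count=1: revealed 1 new [(1,3)] -> total=2
Click 3 (0,4) count=0: revealed 12 new [(0,1) (0,2) (0,3) (0,4) (0,5) (1,1) (1,2) (1,4) (1,5) (2,3) (2,4) (2,5)] -> total=14
Click 4 (4,2) count=6: revealed 1 new [(4,2)] -> total=15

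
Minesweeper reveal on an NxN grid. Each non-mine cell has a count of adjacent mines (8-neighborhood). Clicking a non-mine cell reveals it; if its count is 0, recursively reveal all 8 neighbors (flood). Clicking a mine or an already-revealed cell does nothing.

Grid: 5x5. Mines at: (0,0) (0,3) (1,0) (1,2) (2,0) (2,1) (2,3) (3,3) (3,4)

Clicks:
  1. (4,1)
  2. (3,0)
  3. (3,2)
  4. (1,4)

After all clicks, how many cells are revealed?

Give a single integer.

Click 1 (4,1) count=0: revealed 6 new [(3,0) (3,1) (3,2) (4,0) (4,1) (4,2)] -> total=6
Click 2 (3,0) count=2: revealed 0 new [(none)] -> total=6
Click 3 (3,2) count=3: revealed 0 new [(none)] -> total=6
Click 4 (1,4) count=2: revealed 1 new [(1,4)] -> total=7

Answer: 7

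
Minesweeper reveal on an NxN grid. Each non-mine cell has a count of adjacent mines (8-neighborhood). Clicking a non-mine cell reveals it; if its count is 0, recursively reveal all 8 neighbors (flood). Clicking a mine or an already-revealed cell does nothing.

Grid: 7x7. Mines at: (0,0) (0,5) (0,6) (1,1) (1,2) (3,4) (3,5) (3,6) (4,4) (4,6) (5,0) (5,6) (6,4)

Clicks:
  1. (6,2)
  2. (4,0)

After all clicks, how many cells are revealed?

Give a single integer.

Click 1 (6,2) count=0: revealed 18 new [(2,0) (2,1) (2,2) (2,3) (3,0) (3,1) (3,2) (3,3) (4,0) (4,1) (4,2) (4,3) (5,1) (5,2) (5,3) (6,1) (6,2) (6,3)] -> total=18
Click 2 (4,0) count=1: revealed 0 new [(none)] -> total=18

Answer: 18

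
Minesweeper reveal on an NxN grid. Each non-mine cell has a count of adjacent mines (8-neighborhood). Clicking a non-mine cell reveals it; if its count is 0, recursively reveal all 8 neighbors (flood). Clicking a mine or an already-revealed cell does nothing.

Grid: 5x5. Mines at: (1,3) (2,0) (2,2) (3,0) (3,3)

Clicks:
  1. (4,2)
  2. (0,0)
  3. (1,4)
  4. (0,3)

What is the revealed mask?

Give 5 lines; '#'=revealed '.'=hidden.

Click 1 (4,2) count=1: revealed 1 new [(4,2)] -> total=1
Click 2 (0,0) count=0: revealed 6 new [(0,0) (0,1) (0,2) (1,0) (1,1) (1,2)] -> total=7
Click 3 (1,4) count=1: revealed 1 new [(1,4)] -> total=8
Click 4 (0,3) count=1: revealed 1 new [(0,3)] -> total=9

Answer: ####.
###.#
.....
.....
..#..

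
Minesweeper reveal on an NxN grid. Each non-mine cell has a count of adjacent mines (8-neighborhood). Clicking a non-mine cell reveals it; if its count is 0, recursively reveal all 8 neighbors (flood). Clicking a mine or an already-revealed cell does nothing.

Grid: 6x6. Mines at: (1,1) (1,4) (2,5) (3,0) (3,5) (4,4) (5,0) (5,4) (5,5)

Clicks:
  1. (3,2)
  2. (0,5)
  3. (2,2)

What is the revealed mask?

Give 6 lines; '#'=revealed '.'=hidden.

Answer: .....#
......
.###..
.###..
.###..
.###..

Derivation:
Click 1 (3,2) count=0: revealed 12 new [(2,1) (2,2) (2,3) (3,1) (3,2) (3,3) (4,1) (4,2) (4,3) (5,1) (5,2) (5,3)] -> total=12
Click 2 (0,5) count=1: revealed 1 new [(0,5)] -> total=13
Click 3 (2,2) count=1: revealed 0 new [(none)] -> total=13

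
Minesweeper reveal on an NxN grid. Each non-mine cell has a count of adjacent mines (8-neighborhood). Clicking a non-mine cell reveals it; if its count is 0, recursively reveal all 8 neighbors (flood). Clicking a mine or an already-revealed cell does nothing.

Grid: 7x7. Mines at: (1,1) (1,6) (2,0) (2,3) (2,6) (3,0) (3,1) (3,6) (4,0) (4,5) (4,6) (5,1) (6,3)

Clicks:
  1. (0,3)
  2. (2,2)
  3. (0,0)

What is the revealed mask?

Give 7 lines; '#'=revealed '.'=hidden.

Click 1 (0,3) count=0: revealed 8 new [(0,2) (0,3) (0,4) (0,5) (1,2) (1,3) (1,4) (1,5)] -> total=8
Click 2 (2,2) count=3: revealed 1 new [(2,2)] -> total=9
Click 3 (0,0) count=1: revealed 1 new [(0,0)] -> total=10

Answer: #.####.
..####.
..#....
.......
.......
.......
.......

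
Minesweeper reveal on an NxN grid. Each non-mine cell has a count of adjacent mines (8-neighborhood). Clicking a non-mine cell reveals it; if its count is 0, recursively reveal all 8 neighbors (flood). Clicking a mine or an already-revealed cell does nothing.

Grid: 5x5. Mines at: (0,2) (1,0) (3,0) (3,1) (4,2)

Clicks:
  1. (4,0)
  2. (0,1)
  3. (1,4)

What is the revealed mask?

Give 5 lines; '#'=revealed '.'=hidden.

Click 1 (4,0) count=2: revealed 1 new [(4,0)] -> total=1
Click 2 (0,1) count=2: revealed 1 new [(0,1)] -> total=2
Click 3 (1,4) count=0: revealed 13 new [(0,3) (0,4) (1,2) (1,3) (1,4) (2,2) (2,3) (2,4) (3,2) (3,3) (3,4) (4,3) (4,4)] -> total=15

Answer: .#.##
..###
..###
..###
#..##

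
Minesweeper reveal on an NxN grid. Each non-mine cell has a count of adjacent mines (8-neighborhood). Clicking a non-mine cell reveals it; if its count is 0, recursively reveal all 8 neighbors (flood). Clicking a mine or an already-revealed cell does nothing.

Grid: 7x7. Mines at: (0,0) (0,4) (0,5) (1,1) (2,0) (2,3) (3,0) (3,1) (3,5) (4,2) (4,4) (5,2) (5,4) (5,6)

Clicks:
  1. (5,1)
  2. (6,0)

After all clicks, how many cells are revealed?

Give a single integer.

Answer: 6

Derivation:
Click 1 (5,1) count=2: revealed 1 new [(5,1)] -> total=1
Click 2 (6,0) count=0: revealed 5 new [(4,0) (4,1) (5,0) (6,0) (6,1)] -> total=6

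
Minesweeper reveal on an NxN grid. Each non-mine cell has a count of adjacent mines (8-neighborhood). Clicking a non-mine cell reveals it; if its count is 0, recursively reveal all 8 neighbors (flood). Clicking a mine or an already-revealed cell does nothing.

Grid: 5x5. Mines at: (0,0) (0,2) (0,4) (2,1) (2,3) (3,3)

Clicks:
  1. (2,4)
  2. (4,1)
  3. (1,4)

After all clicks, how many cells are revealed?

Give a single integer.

Click 1 (2,4) count=2: revealed 1 new [(2,4)] -> total=1
Click 2 (4,1) count=0: revealed 6 new [(3,0) (3,1) (3,2) (4,0) (4,1) (4,2)] -> total=7
Click 3 (1,4) count=2: revealed 1 new [(1,4)] -> total=8

Answer: 8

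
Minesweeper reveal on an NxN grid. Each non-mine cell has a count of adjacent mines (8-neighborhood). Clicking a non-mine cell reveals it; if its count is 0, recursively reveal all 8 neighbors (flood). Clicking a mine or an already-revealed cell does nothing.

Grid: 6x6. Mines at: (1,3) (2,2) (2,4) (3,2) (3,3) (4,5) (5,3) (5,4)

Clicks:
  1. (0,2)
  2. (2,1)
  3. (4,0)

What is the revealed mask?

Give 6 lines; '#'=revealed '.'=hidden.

Click 1 (0,2) count=1: revealed 1 new [(0,2)] -> total=1
Click 2 (2,1) count=2: revealed 1 new [(2,1)] -> total=2
Click 3 (4,0) count=0: revealed 14 new [(0,0) (0,1) (1,0) (1,1) (1,2) (2,0) (3,0) (3,1) (4,0) (4,1) (4,2) (5,0) (5,1) (5,2)] -> total=16

Answer: ###...
###...
##....
##....
###...
###...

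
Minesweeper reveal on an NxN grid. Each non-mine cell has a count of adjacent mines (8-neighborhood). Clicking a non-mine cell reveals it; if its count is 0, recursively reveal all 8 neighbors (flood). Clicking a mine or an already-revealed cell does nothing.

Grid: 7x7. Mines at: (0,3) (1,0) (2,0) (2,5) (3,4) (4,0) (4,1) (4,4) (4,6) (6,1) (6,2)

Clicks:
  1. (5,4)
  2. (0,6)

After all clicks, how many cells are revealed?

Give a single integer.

Click 1 (5,4) count=1: revealed 1 new [(5,4)] -> total=1
Click 2 (0,6) count=0: revealed 6 new [(0,4) (0,5) (0,6) (1,4) (1,5) (1,6)] -> total=7

Answer: 7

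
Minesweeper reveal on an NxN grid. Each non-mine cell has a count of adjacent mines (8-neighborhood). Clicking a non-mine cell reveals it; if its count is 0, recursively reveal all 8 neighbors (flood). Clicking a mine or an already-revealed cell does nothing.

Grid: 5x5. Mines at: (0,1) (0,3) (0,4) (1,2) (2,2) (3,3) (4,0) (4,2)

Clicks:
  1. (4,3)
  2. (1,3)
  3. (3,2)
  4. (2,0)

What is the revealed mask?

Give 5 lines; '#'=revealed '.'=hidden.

Answer: .....
##.#.
##...
###..
...#.

Derivation:
Click 1 (4,3) count=2: revealed 1 new [(4,3)] -> total=1
Click 2 (1,3) count=4: revealed 1 new [(1,3)] -> total=2
Click 3 (3,2) count=3: revealed 1 new [(3,2)] -> total=3
Click 4 (2,0) count=0: revealed 6 new [(1,0) (1,1) (2,0) (2,1) (3,0) (3,1)] -> total=9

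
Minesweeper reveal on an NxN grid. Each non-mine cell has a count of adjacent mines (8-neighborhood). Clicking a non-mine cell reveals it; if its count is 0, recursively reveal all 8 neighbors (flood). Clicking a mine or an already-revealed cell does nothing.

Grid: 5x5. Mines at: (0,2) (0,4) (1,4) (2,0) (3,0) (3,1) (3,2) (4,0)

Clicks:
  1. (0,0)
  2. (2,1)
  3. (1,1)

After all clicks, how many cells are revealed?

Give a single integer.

Answer: 5

Derivation:
Click 1 (0,0) count=0: revealed 4 new [(0,0) (0,1) (1,0) (1,1)] -> total=4
Click 2 (2,1) count=4: revealed 1 new [(2,1)] -> total=5
Click 3 (1,1) count=2: revealed 0 new [(none)] -> total=5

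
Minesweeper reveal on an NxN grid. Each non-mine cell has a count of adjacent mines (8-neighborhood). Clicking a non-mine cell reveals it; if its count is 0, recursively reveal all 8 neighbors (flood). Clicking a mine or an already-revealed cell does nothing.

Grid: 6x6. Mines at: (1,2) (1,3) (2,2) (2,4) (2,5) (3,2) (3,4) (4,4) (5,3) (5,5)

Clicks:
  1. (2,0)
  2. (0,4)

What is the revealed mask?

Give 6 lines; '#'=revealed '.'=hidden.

Answer: ##..#.
##....
##....
##....
###...
###...

Derivation:
Click 1 (2,0) count=0: revealed 14 new [(0,0) (0,1) (1,0) (1,1) (2,0) (2,1) (3,0) (3,1) (4,0) (4,1) (4,2) (5,0) (5,1) (5,2)] -> total=14
Click 2 (0,4) count=1: revealed 1 new [(0,4)] -> total=15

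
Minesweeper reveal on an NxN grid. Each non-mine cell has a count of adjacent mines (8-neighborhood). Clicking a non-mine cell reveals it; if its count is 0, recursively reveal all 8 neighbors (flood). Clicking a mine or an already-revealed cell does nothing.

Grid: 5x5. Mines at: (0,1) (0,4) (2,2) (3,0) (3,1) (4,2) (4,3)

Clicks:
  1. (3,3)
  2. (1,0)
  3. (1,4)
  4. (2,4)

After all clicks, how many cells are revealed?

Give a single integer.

Answer: 7

Derivation:
Click 1 (3,3) count=3: revealed 1 new [(3,3)] -> total=1
Click 2 (1,0) count=1: revealed 1 new [(1,0)] -> total=2
Click 3 (1,4) count=1: revealed 1 new [(1,4)] -> total=3
Click 4 (2,4) count=0: revealed 4 new [(1,3) (2,3) (2,4) (3,4)] -> total=7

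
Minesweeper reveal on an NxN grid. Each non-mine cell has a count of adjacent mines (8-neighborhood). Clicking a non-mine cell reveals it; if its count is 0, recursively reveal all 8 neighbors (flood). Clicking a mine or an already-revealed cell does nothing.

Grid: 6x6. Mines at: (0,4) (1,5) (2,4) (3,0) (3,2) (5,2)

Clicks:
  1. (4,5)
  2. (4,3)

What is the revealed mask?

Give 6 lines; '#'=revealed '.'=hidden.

Click 1 (4,5) count=0: revealed 9 new [(3,3) (3,4) (3,5) (4,3) (4,4) (4,5) (5,3) (5,4) (5,5)] -> total=9
Click 2 (4,3) count=2: revealed 0 new [(none)] -> total=9

Answer: ......
......
......
...###
...###
...###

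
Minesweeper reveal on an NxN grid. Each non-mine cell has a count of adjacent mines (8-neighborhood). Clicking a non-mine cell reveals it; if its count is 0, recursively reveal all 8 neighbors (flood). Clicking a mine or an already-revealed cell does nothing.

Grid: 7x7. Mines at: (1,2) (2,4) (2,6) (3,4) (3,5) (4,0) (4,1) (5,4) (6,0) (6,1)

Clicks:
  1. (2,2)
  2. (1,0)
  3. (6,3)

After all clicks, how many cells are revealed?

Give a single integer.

Click 1 (2,2) count=1: revealed 1 new [(2,2)] -> total=1
Click 2 (1,0) count=0: revealed 8 new [(0,0) (0,1) (1,0) (1,1) (2,0) (2,1) (3,0) (3,1)] -> total=9
Click 3 (6,3) count=1: revealed 1 new [(6,3)] -> total=10

Answer: 10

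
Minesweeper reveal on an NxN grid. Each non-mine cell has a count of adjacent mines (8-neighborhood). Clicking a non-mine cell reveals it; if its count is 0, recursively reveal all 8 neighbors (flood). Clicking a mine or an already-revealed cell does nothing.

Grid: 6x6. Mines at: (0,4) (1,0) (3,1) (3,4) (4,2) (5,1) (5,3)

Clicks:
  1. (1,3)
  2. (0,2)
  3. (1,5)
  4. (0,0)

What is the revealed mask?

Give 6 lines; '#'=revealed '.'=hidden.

Click 1 (1,3) count=1: revealed 1 new [(1,3)] -> total=1
Click 2 (0,2) count=0: revealed 8 new [(0,1) (0,2) (0,3) (1,1) (1,2) (2,1) (2,2) (2,3)] -> total=9
Click 3 (1,5) count=1: revealed 1 new [(1,5)] -> total=10
Click 4 (0,0) count=1: revealed 1 new [(0,0)] -> total=11

Answer: ####..
.###.#
.###..
......
......
......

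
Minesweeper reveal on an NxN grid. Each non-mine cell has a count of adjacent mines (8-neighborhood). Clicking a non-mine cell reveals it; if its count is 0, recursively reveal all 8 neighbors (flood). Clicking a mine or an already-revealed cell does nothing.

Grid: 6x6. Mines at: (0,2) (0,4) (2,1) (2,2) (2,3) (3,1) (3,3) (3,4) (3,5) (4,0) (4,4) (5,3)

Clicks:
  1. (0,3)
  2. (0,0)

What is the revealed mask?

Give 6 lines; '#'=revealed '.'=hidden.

Click 1 (0,3) count=2: revealed 1 new [(0,3)] -> total=1
Click 2 (0,0) count=0: revealed 4 new [(0,0) (0,1) (1,0) (1,1)] -> total=5

Answer: ##.#..
##....
......
......
......
......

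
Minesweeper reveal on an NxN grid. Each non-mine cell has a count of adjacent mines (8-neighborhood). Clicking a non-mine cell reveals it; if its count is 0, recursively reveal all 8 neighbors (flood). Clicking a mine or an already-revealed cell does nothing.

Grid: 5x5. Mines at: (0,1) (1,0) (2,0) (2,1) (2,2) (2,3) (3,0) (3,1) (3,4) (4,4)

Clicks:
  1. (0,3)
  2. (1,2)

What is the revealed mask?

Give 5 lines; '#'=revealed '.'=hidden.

Click 1 (0,3) count=0: revealed 6 new [(0,2) (0,3) (0,4) (1,2) (1,3) (1,4)] -> total=6
Click 2 (1,2) count=4: revealed 0 new [(none)] -> total=6

Answer: ..###
..###
.....
.....
.....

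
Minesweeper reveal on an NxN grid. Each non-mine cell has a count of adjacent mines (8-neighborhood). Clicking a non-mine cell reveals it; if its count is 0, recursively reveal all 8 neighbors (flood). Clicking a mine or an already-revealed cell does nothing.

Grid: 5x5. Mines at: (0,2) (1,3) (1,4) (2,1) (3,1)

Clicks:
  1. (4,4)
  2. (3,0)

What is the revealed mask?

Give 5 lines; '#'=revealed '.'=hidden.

Answer: .....
.....
..###
#.###
..###

Derivation:
Click 1 (4,4) count=0: revealed 9 new [(2,2) (2,3) (2,4) (3,2) (3,3) (3,4) (4,2) (4,3) (4,4)] -> total=9
Click 2 (3,0) count=2: revealed 1 new [(3,0)] -> total=10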